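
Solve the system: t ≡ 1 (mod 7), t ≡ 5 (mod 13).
M = 7 × 13 = 91. M₁ = 13, y₁ ≡ 6 (mod 7). M₂ = 7, y₂ ≡ 2 (mod 13). t = 1×13×6 + 5×7×2 ≡ 57 (mod 91)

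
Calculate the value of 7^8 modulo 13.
By repeated squaring (mod 13): 7^{1}≡7, 7^{2}≡10, 7^{4}≡9, 7^{8}≡3. So 7^{8} ≡ 3 (mod 13)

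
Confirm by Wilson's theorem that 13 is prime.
(12)! mod 13 = 12. Since this equals -1 mod 13, Wilson confirms 13 is prime.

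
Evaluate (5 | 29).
(5/29) = 5^{14} mod 29 = 1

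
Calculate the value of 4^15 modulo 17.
By repeated squaring (mod 17): 4^{1}≡4, 4^{2}≡16, 4^{4}≡1, 4^{8}≡1. Then 4^{15} = 4^{8+4+2+1} ≡ 1 × 1 × 16 × 4 ≡ 13 (mod 17)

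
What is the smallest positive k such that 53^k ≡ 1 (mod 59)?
Powers of 53 mod 59: 53^1≡53, 53^2≡36, 53^3≡20, 53^4≡57, 53^5≡12, 53^6≡46, 53^7≡19, 53^8≡4, 53^9≡35, 53^10≡26, 53^11≡21, 53^12≡51, 53^13≡48, 53^14≡7, 53^15≡17, 53^16≡16, 53^17≡22, 53^18≡45, 53^19≡25, 53^20≡27, 53^21≡15, 53^22≡28, 53^23≡9, 53^24≡5, 53^25≡29, 53^26≡3, 53^27≡41, 53^28≡49, 53^29≡1. Order = 29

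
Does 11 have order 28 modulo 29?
ord_29(11) divides 28. For each prime q|28: 11^{14}≡28, 11^{4}≡25, none ≡ 1. So 11 has order 28 and is a primitive root mod 29.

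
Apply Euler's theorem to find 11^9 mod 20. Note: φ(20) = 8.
By Euler: 11^{8} ≡ 1 mod 20 since gcd(11, 20) = 1. 9 = 1×8 + 1. So 11^{9} ≡ 11^{1} ≡ 11 mod 20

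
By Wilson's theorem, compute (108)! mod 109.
By Wilson's theorem, (108)! ≡ -1 ≡ 108 mod 109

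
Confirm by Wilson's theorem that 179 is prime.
(178)! mod 179 = 178. Since this equals -1 (mod 179), Wilson confirms 179 is prime.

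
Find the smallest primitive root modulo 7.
g = 3. Powers: [3, 2, 6, 4, 5, 1] generates all 6 non-zero residues.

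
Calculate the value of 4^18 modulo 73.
By repeated squaring mod 73: 4^{1}≡4, 4^{2}≡16, 4^{4}≡37, 4^{8}≡55, 4^{16}≡32. Then 4^{18} = 4^{16+2} ≡ 32 × 16 ≡ 1 mod 73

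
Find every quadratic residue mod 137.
Squares in Z_137*: {1, 2, 4, 7, 8, 9, 11, 14, 15, 16, 17, 18, 19, 22, 25, 28, 30, 32, 34, 36, 37, 38, 39, 44, 49, 50, 56, 59, 60, 61, 63, 64, 65, 68, 69, 72, 73, 74, 76, 77, 78, 81, 87, 88, 93, 98, 99, 100, 101, 103, 105, 107, 109, 112, 115, 118, 119, 120, 121, 122, 123, 126, 128, 129, 130, 133, 135, 136}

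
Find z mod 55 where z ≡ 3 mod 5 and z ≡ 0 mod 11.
M = 5 × 11 = 55. M₁ = 11, y₁ ≡ 1 mod 5. M₂ = 5, y₂ ≡ 9 mod 11. z = 3×11×1 + 0×5×9 ≡ 33 mod 55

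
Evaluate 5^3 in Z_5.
5^{3} = 125 ≡ 0 (mod 5)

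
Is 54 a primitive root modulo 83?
ord_83(54) divides 82. For each prime q|82: 54^{41}≡82, 54^{2}≡11, none ≡ 1. So 54 has order 82 and is a primitive root mod 83.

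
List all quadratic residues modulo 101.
Quadratic residues modulo 101: {1, 4, 5, 6, 9, 13, 14, 16, 17, 19, 20, 21, 22, 23, 24, 25, 30, 31, 33, 36, 37, 43, 45, 47, 49, 52, 54, 56, 58, 64, 65, 68, 70, 71, 76, 77, 78, 79, 80, 81, 82, 84, 85, 87, 88, 92, 95, 96, 97, 100}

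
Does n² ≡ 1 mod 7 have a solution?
By Euler's criterion: 1^{3} ≡ 1 mod 7. Since this equals 1, 1 is a QR.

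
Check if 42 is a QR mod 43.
By Euler's criterion: 42^{21} ≡ 42 (mod 43). Since this equals -1 (≡ 42), 42 is not a QR.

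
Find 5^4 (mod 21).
5^{4} = 625 ≡ 16 (mod 21)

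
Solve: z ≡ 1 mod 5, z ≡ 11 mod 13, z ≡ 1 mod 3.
M = 5 × 13 × 3 = 195. M₁ = 39, y₁ ≡ 4 mod 5. M₂ = 15, y₂ ≡ 7 mod 13. M₃ = 65, y₃ ≡ 2 mod 3. z = 1×39×4 + 11×15×7 + 1×65×2 ≡ 76 mod 195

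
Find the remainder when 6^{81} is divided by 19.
By Fermat: 6^{18} ≡ 1 (mod 19). 81 = 4×18 + 9. So 6^{81} ≡ 6^{9} ≡ 1 (mod 19)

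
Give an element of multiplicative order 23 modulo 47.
2 has order 23 mod 47 since 2^{23} ≡ 1 (mod 47) and no smaller power works.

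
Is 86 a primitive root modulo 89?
ord_89(86) divides 88. For each prime q|88: 86^{44}≡88, 86^{8}≡64, none ≡ 1. So 86 has order 88 and is a primitive root mod 89.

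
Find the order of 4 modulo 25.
Powers of 4 mod 25: 4^1≡4, 4^2≡16, 4^3≡14, 4^4≡6, 4^5≡24, 4^6≡21, 4^7≡9, 4^8≡11, 4^9≡19, 4^10≡1. Order = 10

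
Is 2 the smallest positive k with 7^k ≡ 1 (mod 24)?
Powers of 7 mod 24: 7^1≡7, 7^2≡1. First k with 7^k≡1 is k=2. Yes, ord_24(7) = 2.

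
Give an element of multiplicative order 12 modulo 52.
11 has order 12 mod 52 since 11^{12} ≡ 1 (mod 52) and no smaller power works.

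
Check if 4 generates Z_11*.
4^{5} ≡ 1 mod 11 and 5 < 10, so ord_11(4) = 5 ≠ 10 and 4 is not a primitive root.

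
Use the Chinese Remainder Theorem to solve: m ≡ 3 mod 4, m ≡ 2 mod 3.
M = 4 × 3 = 12. M₁ = 3, y₁ ≡ 3 mod 4. M₂ = 4, y₂ ≡ 1 mod 3. m = 3×3×3 + 2×4×1 ≡ 11 mod 12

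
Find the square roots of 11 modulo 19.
The square roots of 11 mod 19 are 7 and 12. Verify: 7² = 49 ≡ 11 mod 19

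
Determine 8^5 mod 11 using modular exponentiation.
By repeated squaring (mod 11): 8^{1}≡8, 8^{2}≡9, 8^{4}≡4. Then 8^{5} = 8^{4+1} ≡ 4 × 8 ≡ 10 (mod 11)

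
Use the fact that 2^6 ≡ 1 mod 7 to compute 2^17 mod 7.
By Fermat: 2^{6} ≡ 1 mod 7. 17 = 2×6 + 5. So 2^{17} ≡ 2^{5} ≡ 4 mod 7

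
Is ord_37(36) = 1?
Powers of 36 mod 37: 36^1≡36, 36^2≡1. 36^1≡36≢1, so ord ≠ 1. No, the actual order is 2.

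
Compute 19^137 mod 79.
Using Fermat: 19^{78} ≡ 1 (mod 79). 137 ≡ 59 (mod 78). So 19^{137} ≡ 19^{59} ≡ 16 (mod 79)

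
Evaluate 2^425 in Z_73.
Using Fermat: 2^{72} ≡ 1 (mod 73). 425 ≡ 65 (mod 72). So 2^{425} ≡ 2^{65} ≡ 4 (mod 73)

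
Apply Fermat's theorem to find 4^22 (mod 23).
By Fermat's Little Theorem, 4^{22} ≡ 1 (mod 23) since 23 is prime and gcd(4, 23) = 1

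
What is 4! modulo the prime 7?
(6)! = (4)! × (5) × (6) ≡ -1 (mod 7). So (4)! ≡ -1 × [(6)(5)]^(-1) ≡ 3 (mod 7)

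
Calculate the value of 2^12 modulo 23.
By repeated squaring mod 23: 2^{1}≡2, 2^{2}≡4, 2^{4}≡16, 2^{8}≡3. Then 2^{12} = 2^{8+4} ≡ 3 × 16 ≡ 2 mod 23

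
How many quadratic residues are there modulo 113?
For prime 113, there are (p-1)/2 = (113-1)/2 = 56 quadratic residues (excluding 0).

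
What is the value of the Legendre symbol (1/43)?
(1/43) = 1^{21} mod 43 = 1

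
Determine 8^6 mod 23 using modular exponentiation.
By repeated squaring mod 23: 8^{1}≡8, 8^{2}≡18, 8^{4}≡2. Then 8^{6} = 8^{4+2} ≡ 2 × 18 ≡ 13 mod 23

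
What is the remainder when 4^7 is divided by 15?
By repeated squaring (mod 15): 4^{1}≡4, 4^{2}≡1, 4^{4}≡1. Then 4^{7} = 4^{4+2+1} ≡ 1 × 1 × 4 ≡ 4 (mod 15)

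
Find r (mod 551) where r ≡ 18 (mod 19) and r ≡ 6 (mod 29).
M = 19 × 29 = 551. M₁ = 29, y₁ ≡ 2 (mod 19). M₂ = 19, y₂ ≡ 26 (mod 29). r = 18×29×2 + 6×19×26 ≡ 151 (mod 551)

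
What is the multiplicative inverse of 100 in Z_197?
Since 197 is prime, by Fermat 100^(-1) ≡ 100^{195} ≡ 132 (mod 197). Verify: 100 × 132 = 13200 ≡ 1 (mod 197)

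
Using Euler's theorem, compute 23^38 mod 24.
By Euler: 23^{8} ≡ 1 mod 24 since gcd(23, 24) = 1. 38 = 4×8 + 6. So 23^{38} ≡ 23^{6} ≡ 1 mod 24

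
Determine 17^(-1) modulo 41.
Since 41 is prime, by Fermat 17^(-1) ≡ 17^{39} ≡ 29 mod 41. Verify: 17 × 29 = 493 ≡ 1 mod 41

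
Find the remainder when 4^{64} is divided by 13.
By Fermat: 4^{12} ≡ 1 mod 13. 64 = 5×12 + 4. So 4^{64} ≡ 4^{4} ≡ 9 mod 13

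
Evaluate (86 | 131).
(86/131) = 86^{65} mod 131 = -1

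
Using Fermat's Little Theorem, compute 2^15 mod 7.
By Fermat: 2^{6} ≡ 1 (mod 7). 15 = 2×6 + 3. So 2^{15} ≡ 2^{3} ≡ 1 (mod 7)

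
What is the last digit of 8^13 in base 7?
Using Fermat: 8^{6} ≡ 1 (mod 7). 13 ≡ 1 (mod 6). So 8^{13} ≡ 8^{1} ≡ 1 (mod 7)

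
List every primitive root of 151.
There are φ(150) = 40 primitive roots mod 151: {6, 7, 12, 13, 14, 15, 30, 35, 48, 51, 52, 54, 56, 61, 63, 71, 77, 82, 89, 93, 96, 102, 104, 106, 108, 109, 111, 112, 114, 115, 117, 120, 126, 129, 130, 133, 134, 140, 141, 146}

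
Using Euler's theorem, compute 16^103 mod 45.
By Euler: 16^{24} ≡ 1 (mod 45) since gcd(16, 45) = 1. 103 = 4×24 + 7. So 16^{103} ≡ 16^{7} ≡ 16 (mod 45)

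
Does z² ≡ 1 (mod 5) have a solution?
By Euler's criterion: 1^{2} ≡ 1 (mod 5). Since this equals 1, 1 is a QR.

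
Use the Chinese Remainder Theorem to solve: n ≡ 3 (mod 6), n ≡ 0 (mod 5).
M = 6 × 5 = 30. M₁ = 5, y₁ ≡ 5 (mod 6). M₂ = 6, y₂ ≡ 1 (mod 5). n = 3×5×5 + 0×6×1 ≡ 15 (mod 30)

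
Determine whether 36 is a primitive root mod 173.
36^{43} ≡ 1 (mod 173) and 43 < 172, so ord_173(36) = 43 ≠ 172 and 36 is not a primitive root.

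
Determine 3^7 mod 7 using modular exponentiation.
Using Fermat: 3^{6} ≡ 1 mod 7. 7 ≡ 1 mod 6. So 3^{7} ≡ 3^{1} ≡ 3 mod 7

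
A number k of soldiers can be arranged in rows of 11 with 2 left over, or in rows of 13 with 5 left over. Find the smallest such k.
M = 11 × 13 = 143. M₁ = 13, y₁ ≡ 6 (mod 11). M₂ = 11, y₂ ≡ 6 (mod 13). k = 2×13×6 + 5×11×6 ≡ 57 (mod 143)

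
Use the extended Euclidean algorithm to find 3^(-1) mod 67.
Extended GCD: 3(-22) + 67(1) = 1. So 3^(-1) ≡ -22 ≡ 45 (mod 67). Verify: 3 × 45 = 135 ≡ 1 (mod 67)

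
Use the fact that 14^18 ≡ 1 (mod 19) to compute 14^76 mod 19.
By Fermat: 14^{18} ≡ 1 (mod 19). 76 = 4×18 + 4. So 14^{76} ≡ 14^{4} ≡ 17 (mod 19)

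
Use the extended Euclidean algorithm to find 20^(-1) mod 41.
Extended GCD: 20(-2) + 41(1) = 1. So 20^(-1) ≡ -2 ≡ 39 (mod 41). Verify: 20 × 39 = 780 ≡ 1 (mod 41)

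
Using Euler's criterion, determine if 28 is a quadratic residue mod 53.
By Euler's criterion: 28^{26} ≡ 1 mod 53. Since this equals 1, 28 is a QR.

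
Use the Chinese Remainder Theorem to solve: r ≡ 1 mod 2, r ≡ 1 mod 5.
M = 2 × 5 = 10. M₁ = 5, y₁ ≡ 1 mod 2. M₂ = 2, y₂ ≡ 3 mod 5. r = 1×5×1 + 1×2×3 ≡ 1 mod 10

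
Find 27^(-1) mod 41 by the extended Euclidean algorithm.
Extended GCD: 27(-3) + 41(2) = 1. So 27^(-1) ≡ -3 ≡ 38 mod 41. Verify: 27 × 38 = 1026 ≡ 1 mod 41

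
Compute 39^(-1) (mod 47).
Since 47 is prime, by Fermat 39^(-1) ≡ 39^{45} ≡ 41 (mod 47). Verify: 39 × 41 = 1599 ≡ 1 (mod 47)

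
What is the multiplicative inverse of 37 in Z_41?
Since 41 is prime, by Fermat 37^(-1) ≡ 37^{39} ≡ 10 (mod 41). Verify: 37 × 10 = 370 ≡ 1 (mod 41)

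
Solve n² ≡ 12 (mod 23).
The square roots of 12 mod 23 are 9 and 14. Verify: 9² = 81 ≡ 12 (mod 23)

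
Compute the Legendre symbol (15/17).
(15/17) = 15^{8} mod 17 = 1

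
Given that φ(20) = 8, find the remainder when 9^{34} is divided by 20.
By Euler: 9^{8} ≡ 1 mod 20 since gcd(9, 20) = 1. 34 = 4×8 + 2. So 9^{34} ≡ 9^{2} ≡ 1 mod 20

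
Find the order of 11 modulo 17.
Powers of 11 mod 17: 11^1≡11, 11^2≡2, 11^3≡5, 11^4≡4, 11^5≡10, 11^6≡8, 11^7≡3, 11^8≡16, 11^9≡6, 11^10≡15, 11^11≡12, 11^12≡13, 11^13≡7, 11^14≡9, 11^15≡14, 11^16≡1. ord_17(11) = 16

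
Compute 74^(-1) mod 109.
Since 109 is prime, by Fermat 74^(-1) ≡ 74^{107} ≡ 28 mod 109. Verify: 74 × 28 = 2072 ≡ 1 mod 109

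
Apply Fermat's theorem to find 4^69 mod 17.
By Fermat: 4^{16} ≡ 1 mod 17. 69 = 4×16 + 5. So 4^{69} ≡ 4^{5} ≡ 4 mod 17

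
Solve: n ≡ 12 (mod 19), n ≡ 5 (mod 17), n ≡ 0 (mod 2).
M = 19 × 17 × 2 = 646. M₁ = 34, y₁ ≡ 14 (mod 19). M₂ = 38, y₂ ≡ 13 (mod 17). M₃ = 323, y₃ ≡ 1 (mod 2). n = 12×34×14 + 5×38×13 + 0×323×1 ≡ 430 (mod 646)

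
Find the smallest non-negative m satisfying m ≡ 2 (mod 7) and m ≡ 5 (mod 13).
M = 7 × 13 = 91. M₁ = 13, y₁ ≡ 6 (mod 7). M₂ = 7, y₂ ≡ 2 (mod 13). m = 2×13×6 + 5×7×2 ≡ 44 (mod 91)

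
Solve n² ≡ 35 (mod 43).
The square roots of 35 mod 43 are 11 and 32. Verify: 11² = 121 ≡ 35 (mod 43)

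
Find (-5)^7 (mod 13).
By repeated squaring (mod 13): (-5)^{1}≡8, (-5)^{2}≡12, (-5)^{4}≡1. Then (-5)^{7} = (-5)^{4+2+1} ≡ 1 × 12 × 8 ≡ 5 (mod 13)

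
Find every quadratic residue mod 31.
QRs mod 31: {1, 2, 4, 5, 7, 8, 9, 10, 14, 16, 18, 19, 20, 25, 28}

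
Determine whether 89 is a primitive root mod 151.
ord_151(89) divides 150. For each prime q|150: 89^{75}≡150, 89^{50}≡118, 89^{30}≡19, none ≡ 1. So 89 has order 150 and is a primitive root mod 151.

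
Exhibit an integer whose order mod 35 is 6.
4 has order 6 mod 35 since 4^{6} ≡ 1 mod 35 and no smaller power works.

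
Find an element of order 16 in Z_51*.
5 has order 16 mod 51 since 5^{16} ≡ 1 (mod 51) and no smaller power works.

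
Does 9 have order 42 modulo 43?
9^{21} ≡ 1 (mod 43) and 21 < 42, so ord_43(9) = 21 ≠ 42 and 9 is not a primitive root.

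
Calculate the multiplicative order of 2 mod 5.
Powers of 2 mod 5: 2^1≡2, 2^2≡4, 2^3≡3, 2^4≡1. Order = 4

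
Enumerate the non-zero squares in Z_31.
Squares in Z_31*: {1, 2, 4, 5, 7, 8, 9, 10, 14, 16, 18, 19, 20, 25, 28}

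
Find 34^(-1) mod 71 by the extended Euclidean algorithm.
Extended GCD: 34(23) + 71(-11) = 1. So 34^(-1) ≡ 23 mod 71. Verify: 34 × 23 = 782 ≡ 1 mod 71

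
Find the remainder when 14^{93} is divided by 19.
By Fermat: 14^{18} ≡ 1 (mod 19). 93 = 5×18 + 3. So 14^{93} ≡ 14^{3} ≡ 8 (mod 19)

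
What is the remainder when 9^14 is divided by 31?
By repeated squaring (mod 31): 9^{1}≡9, 9^{2}≡19, 9^{4}≡20, 9^{8}≡28. Then 9^{14} = 9^{8+4+2} ≡ 28 × 20 × 19 ≡ 7 (mod 31)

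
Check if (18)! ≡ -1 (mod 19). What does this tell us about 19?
(18)! mod 19 = 18. Since this equals -1 (mod 19), Wilson confirms 19 is prime.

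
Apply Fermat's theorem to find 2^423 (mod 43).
By Fermat: 2^{42} ≡ 1 (mod 43). 423 ≡ 3 (mod 42). So 2^{423} ≡ 2^{3} ≡ 8 (mod 43)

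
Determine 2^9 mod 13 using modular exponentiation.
By repeated squaring mod 13: 2^{1}≡2, 2^{2}≡4, 2^{4}≡3, 2^{8}≡9. Then 2^{9} = 2^{8+1} ≡ 9 × 2 ≡ 5 mod 13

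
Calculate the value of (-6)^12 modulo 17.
By repeated squaring mod 17: (-6)^{1}≡11, (-6)^{2}≡2, (-6)^{4}≡4, (-6)^{8}≡16. Then (-6)^{12} = (-6)^{8+4} ≡ 16 × 4 ≡ 13 mod 17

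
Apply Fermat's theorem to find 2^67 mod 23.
By Fermat: 2^{22} ≡ 1 mod 23. 67 = 3×22 + 1. So 2^{67} ≡ 2^{1} ≡ 2 mod 23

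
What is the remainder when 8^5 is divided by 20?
By repeated squaring mod 20: 8^{1}≡8, 8^{2}≡4, 8^{4}≡16. Then 8^{5} = 8^{4+1} ≡ 16 × 8 ≡ 8 mod 20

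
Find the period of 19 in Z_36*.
Powers of 19 mod 36: 19^1≡19, 19^2≡1. Order = 2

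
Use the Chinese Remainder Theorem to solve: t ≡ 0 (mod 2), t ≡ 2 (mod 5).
M = 2 × 5 = 10. M₁ = 5, y₁ ≡ 1 (mod 2). M₂ = 2, y₂ ≡ 3 (mod 5). t = 0×5×1 + 2×2×3 ≡ 2 (mod 10)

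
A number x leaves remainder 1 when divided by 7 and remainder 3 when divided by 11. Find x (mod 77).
M = 7 × 11 = 77. M₁ = 11, y₁ ≡ 2 (mod 7). M₂ = 7, y₂ ≡ 8 (mod 11). x = 1×11×2 + 3×7×8 ≡ 36 (mod 77)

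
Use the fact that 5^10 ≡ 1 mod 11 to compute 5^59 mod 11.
By Fermat: 5^{10} ≡ 1 mod 11. 59 = 5×10 + 9. So 5^{59} ≡ 5^{9} ≡ 9 mod 11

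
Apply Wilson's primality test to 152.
(151)! mod 152 = 0. Since 0 ≢ -1 mod 152, 152 is not prime.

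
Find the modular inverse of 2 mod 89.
Since 89 is prime, by Fermat 2^(-1) ≡ 2^{87} ≡ 45 (mod 89). Verify: 2 × 45 = 90 ≡ 1 (mod 89)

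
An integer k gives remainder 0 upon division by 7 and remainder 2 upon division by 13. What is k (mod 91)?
M = 7 × 13 = 91. M₁ = 13, y₁ ≡ 6 (mod 7). M₂ = 7, y₂ ≡ 2 (mod 13). k = 0×13×6 + 2×7×2 ≡ 28 (mod 91)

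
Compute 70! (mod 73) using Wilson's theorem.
(72)! = (70)! × (71) × (72) ≡ -1 (mod 73). So (70)! ≡ -1 × [(72)(71)]^(-1) ≡ 36 (mod 73)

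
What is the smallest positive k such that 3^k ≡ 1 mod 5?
Powers of 3 mod 5: 3^1≡3, 3^2≡4, 3^3≡2, 3^4≡1. So the order of 3 is 4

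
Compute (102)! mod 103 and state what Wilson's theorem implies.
(102)! mod 103 = 102. Since this equals -1 mod 103, Wilson confirms 103 is prime.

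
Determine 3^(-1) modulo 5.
Since 5 is prime, by Fermat 3^(-1) ≡ 3^{3} ≡ 2 (mod 5). Verify: 3 × 2 = 6 ≡ 1 (mod 5)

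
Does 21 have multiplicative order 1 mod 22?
Powers of 21 mod 22: 21^1≡21, 21^2≡1. 21^1≡21≢1, so ord ≠ 1. No, the actual order is 2.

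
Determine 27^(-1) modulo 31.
Since 31 is prime, by Fermat 27^(-1) ≡ 27^{29} ≡ 23 mod 31. Verify: 27 × 23 = 621 ≡ 1 mod 31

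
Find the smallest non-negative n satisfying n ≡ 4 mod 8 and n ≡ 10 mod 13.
M = 8 × 13 = 104. M₁ = 13, y₁ ≡ 5 mod 8. M₂ = 8, y₂ ≡ 5 mod 13. n = 4×13×5 + 10×8×5 ≡ 36 mod 104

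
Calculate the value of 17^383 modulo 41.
Using Fermat: 17^{40} ≡ 1 mod 41. 383 ≡ 23 mod 40. So 17^{383} ≡ 17^{23} ≡ 7 mod 41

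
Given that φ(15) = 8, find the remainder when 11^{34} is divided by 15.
By Euler: 11^{8} ≡ 1 mod 15 since gcd(11, 15) = 1. 34 = 4×8 + 2. So 11^{34} ≡ 11^{2} ≡ 1 mod 15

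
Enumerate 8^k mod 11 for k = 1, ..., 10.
8^1, 8^2, ..., 8^{10} mod 11: [8, 9, 6, 4, 10, 3, 2, 5, 7, 1]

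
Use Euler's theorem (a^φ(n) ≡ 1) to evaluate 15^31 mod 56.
By Euler: 15^{24} ≡ 1 mod 56 since gcd(15, 56) = 1. 31 = 1×24 + 7. So 15^{31} ≡ 15^{7} ≡ 15 mod 56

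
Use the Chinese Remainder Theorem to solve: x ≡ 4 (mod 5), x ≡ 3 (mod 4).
M = 5 × 4 = 20. M₁ = 4, y₁ ≡ 4 (mod 5). M₂ = 5, y₂ ≡ 1 (mod 4). x = 4×4×4 + 3×5×1 ≡ 19 (mod 20)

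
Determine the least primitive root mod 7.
g = 3. Powers: [3, 2, 6, 4, 5, 1] generates all 6 non-zero residues.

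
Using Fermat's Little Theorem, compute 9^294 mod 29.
By Fermat: 9^{28} ≡ 1 (mod 29). 294 ≡ 14 (mod 28). So 9^{294} ≡ 9^{14} ≡ 1 (mod 29)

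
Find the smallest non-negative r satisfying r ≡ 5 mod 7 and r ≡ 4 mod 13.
M = 7 × 13 = 91. M₁ = 13, y₁ ≡ 6 mod 7. M₂ = 7, y₂ ≡ 2 mod 13. r = 5×13×6 + 4×7×2 ≡ 82 mod 91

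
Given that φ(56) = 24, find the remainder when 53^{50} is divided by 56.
By Euler: 53^{24} ≡ 1 (mod 56) since gcd(53, 56) = 1. 50 = 2×24 + 2. So 53^{50} ≡ 53^{2} ≡ 9 (mod 56)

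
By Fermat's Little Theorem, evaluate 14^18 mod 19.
By Fermat's Little Theorem, 14^{18} ≡ 1 (mod 19) since 19 is prime and gcd(14, 19) = 1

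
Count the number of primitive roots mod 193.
There are φ(193-1) = φ(192) = 64 primitive roots modulo 193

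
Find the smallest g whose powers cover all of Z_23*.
g = 5. For each prime q|22: 5^{11}≡22, 5^{2}≡2, none ≡ 1, so ord_23(5) = 22 and 5 is a primitive root.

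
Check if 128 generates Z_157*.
128^{52} ≡ 1 (mod 157) and 52 < 156, so ord_157(128) = 52 ≠ 156 and 128 is not a primitive root.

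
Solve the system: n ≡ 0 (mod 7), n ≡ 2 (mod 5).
M = 7 × 5 = 35. M₁ = 5, y₁ ≡ 3 (mod 7). M₂ = 7, y₂ ≡ 3 (mod 5). n = 0×5×3 + 2×7×3 ≡ 7 (mod 35)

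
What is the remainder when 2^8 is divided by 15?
By repeated squaring mod 15: 2^{1}≡2, 2^{2}≡4, 2^{4}≡1, 2^{8}≡1. So 2^{8} ≡ 1 mod 15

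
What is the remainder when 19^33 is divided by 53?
By repeated squaring mod 53: 19^{1}≡19, 19^{2}≡43, 19^{4}≡47, 19^{8}≡36, 19^{16}≡24, 19^{32}≡46. Then 19^{33} = 19^{32+1} ≡ 46 × 19 ≡ 26 mod 53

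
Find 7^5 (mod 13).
By repeated squaring (mod 13): 7^{1}≡7, 7^{2}≡10, 7^{4}≡9. Then 7^{5} = 7^{4+1} ≡ 9 × 7 ≡ 11 (mod 13)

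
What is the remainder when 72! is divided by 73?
By Wilson's theorem, (72)! ≡ -1 ≡ 72 (mod 73)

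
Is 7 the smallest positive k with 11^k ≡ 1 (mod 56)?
Powers of 11 mod 56: 11^1≡11, 11^2≡9, 11^3≡43, 11^4≡25, 11^5≡51, 11^6≡1. Already 11^6≡1, so the order is 6 < 7. No, the actual order is 6.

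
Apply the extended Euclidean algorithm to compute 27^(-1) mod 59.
Extended GCD: 27(-24) + 59(11) = 1. So 27^(-1) ≡ -24 ≡ 35 (mod 59). Verify: 27 × 35 = 945 ≡ 1 (mod 59)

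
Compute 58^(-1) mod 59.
Since 59 is prime, by Fermat 58^(-1) ≡ 58^{57} ≡ 58 mod 59. Verify: 58 × 58 = 3364 ≡ 1 mod 59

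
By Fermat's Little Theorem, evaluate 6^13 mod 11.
By Fermat: 6^{10} ≡ 1 mod 11. So 6^{13} = 6^{10} · 6^{3} ≡ 6^{3} ≡ 7 mod 11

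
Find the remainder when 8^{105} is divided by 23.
By Fermat: 8^{22} ≡ 1 (mod 23). 105 = 4×22 + 17. So 8^{105} ≡ 8^{17} ≡ 13 (mod 23)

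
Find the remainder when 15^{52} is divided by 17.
By Fermat: 15^{16} ≡ 1 (mod 17). 52 = 3×16 + 4. So 15^{52} ≡ 15^{4} ≡ 16 (mod 17)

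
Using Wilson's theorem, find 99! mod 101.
(100)! = (99)! × (100) ≡ -1 (mod 101). So (99)! ≡ -1 × (100)^(-1) ≡ (-1)×(-1) = 1 (mod 101)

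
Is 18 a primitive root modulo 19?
18^{2} ≡ 1 mod 19 and 2 < 18, so ord_19(18) = 2 ≠ 18 and 18 is not a primitive root.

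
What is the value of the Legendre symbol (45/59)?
(45/59) = 45^{29} mod 59 = 1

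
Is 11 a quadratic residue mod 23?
By Euler's criterion: 11^{11} ≡ 22 (mod 23). Since this equals -1 (≡ 22), 11 is not a QR.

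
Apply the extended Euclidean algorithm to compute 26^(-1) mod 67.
Extended GCD: 26(-18) + 67(7) = 1. So 26^(-1) ≡ -18 ≡ 49 (mod 67). Verify: 26 × 49 = 1274 ≡ 1 (mod 67)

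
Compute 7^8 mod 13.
By repeated squaring (mod 13): 7^{1}≡7, 7^{2}≡10, 7^{4}≡9, 7^{8}≡3. So 7^{8} ≡ 3 (mod 13)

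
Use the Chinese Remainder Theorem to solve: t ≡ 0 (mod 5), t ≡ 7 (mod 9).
M = 5 × 9 = 45. M₁ = 9, y₁ ≡ 4 (mod 5). M₂ = 5, y₂ ≡ 2 (mod 9). t = 0×9×4 + 7×5×2 ≡ 25 (mod 45)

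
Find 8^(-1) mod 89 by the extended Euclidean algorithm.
Extended GCD: 8(-11) + 89(1) = 1. So 8^(-1) ≡ -11 ≡ 78 mod 89. Verify: 8 × 78 = 624 ≡ 1 mod 89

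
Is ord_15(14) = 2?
Powers of 14 mod 15: 14^1≡14, 14^2≡1. First k with 14^k≡1 is k=2. Yes, ord_15(14) = 2.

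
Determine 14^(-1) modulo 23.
Since 23 is prime, by Fermat 14^(-1) ≡ 14^{21} ≡ 5 (mod 23). Verify: 14 × 5 = 70 ≡ 1 (mod 23)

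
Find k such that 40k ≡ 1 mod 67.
Since 67 is prime, by Fermat 40^(-1) ≡ 40^{65} ≡ 62 mod 67. Verify: 40 × 62 = 2480 ≡ 1 mod 67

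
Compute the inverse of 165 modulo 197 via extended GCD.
Extended GCD: 165(80) + 197(-67) = 1. So 165^(-1) ≡ 80 mod 197. Verify: 165 × 80 = 13200 ≡ 1 mod 197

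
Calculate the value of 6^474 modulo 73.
Using Fermat: 6^{72} ≡ 1 mod 73. 474 ≡ 42 mod 72. So 6^{474} ≡ 6^{42} ≡ 9 mod 73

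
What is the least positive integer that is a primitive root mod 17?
g = 3. For each prime q|16: 3^{8}≡16, none ≡ 1, so ord_17(3) = 16 and 3 is a primitive root.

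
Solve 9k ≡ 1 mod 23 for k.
Since 23 is prime, by Fermat 9^(-1) ≡ 9^{21} ≡ 18 mod 23. Verify: 9 × 18 = 162 ≡ 1 mod 23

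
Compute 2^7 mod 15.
By repeated squaring mod 15: 2^{1}≡2, 2^{2}≡4, 2^{4}≡1. Then 2^{7} = 2^{4+2+1} ≡ 1 × 4 × 2 ≡ 8 mod 15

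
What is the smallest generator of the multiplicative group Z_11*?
g = 2. Powers: [2, 4, 8, 5, 10, 9, 7, 3, 6, ...] generates all 10 non-zero residues.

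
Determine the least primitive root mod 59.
g = 2. Powers: [2, 4, 8, 16, 32, 5, 10, 20, 40, ...] generates all 58 non-zero residues.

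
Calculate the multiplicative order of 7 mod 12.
Powers of 7 mod 12: 7^1≡7, 7^2≡1. ord_12(7) = 2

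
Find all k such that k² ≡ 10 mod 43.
The square roots of 10 mod 43 are 15 and 28. Verify: 15² = 225 ≡ 10 mod 43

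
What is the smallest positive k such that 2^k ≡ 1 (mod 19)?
Powers of 2 mod 19: 2^1≡2, 2^2≡4, 2^3≡8, 2^4≡16, 2^5≡13, 2^6≡7, 2^7≡14, 2^8≡9, 2^9≡18, 2^10≡17, 2^11≡15, 2^12≡11, 2^13≡3, 2^14≡6, 2^15≡12, 2^16≡5, 2^17≡10, 2^18≡1. So the order of 2 is 18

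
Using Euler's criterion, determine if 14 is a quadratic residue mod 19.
By Euler's criterion: 14^{9} ≡ 18 (mod 19). Since this equals -1 (≡ 18), 14 is not a QR.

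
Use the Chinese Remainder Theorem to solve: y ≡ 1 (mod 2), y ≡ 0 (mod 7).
M = 2 × 7 = 14. M₁ = 7, y₁ ≡ 1 (mod 2). M₂ = 2, y₂ ≡ 4 (mod 7). y = 1×7×1 + 0×2×4 ≡ 7 (mod 14)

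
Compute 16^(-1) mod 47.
Since 47 is prime, by Fermat 16^(-1) ≡ 16^{45} ≡ 3 mod 47. Verify: 16 × 3 = 48 ≡ 1 mod 47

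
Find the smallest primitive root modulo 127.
g = 3. For each prime q|126: 3^{63}≡126, 3^{42}≡107, 3^{18}≡4, none ≡ 1, so ord_127(3) = 126 and 3 is a primitive root.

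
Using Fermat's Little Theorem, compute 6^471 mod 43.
By Fermat: 6^{42} ≡ 1 mod 43. 471 ≡ 9 mod 42. So 6^{471} ≡ 6^{9} ≡ 1 mod 43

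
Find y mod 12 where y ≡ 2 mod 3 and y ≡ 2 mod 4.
M = 3 × 4 = 12. M₁ = 4, y₁ ≡ 1 mod 3. M₂ = 3, y₂ ≡ 3 mod 4. y = 2×4×1 + 2×3×3 ≡ 2 mod 12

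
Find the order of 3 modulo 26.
Powers of 3 mod 26: 3^1≡3, 3^2≡9, 3^3≡1. So the order of 3 is 3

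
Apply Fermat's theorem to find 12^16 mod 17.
By Fermat's Little Theorem, 12^{16} ≡ 1 mod 17 since 17 is prime and gcd(12, 17) = 1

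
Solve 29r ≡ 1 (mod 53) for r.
Since 53 is prime, by Fermat 29^(-1) ≡ 29^{51} ≡ 11 (mod 53). Verify: 29 × 11 = 319 ≡ 1 (mod 53)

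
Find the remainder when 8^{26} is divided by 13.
By Fermat: 8^{12} ≡ 1 (mod 13). 26 = 2×12 + 2. So 8^{26} ≡ 8^{2} ≡ 12 (mod 13)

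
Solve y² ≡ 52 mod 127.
The square roots of 52 mod 127 are 68 and 59. Verify: 68² = 4624 ≡ 52 mod 127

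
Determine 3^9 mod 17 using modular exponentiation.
By repeated squaring (mod 17): 3^{1}≡3, 3^{2}≡9, 3^{4}≡13, 3^{8}≡16. Then 3^{9} = 3^{8+1} ≡ 16 × 3 ≡ 14 (mod 17)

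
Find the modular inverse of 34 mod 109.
Since 109 is prime, by Fermat 34^(-1) ≡ 34^{107} ≡ 93 mod 109. Verify: 34 × 93 = 3162 ≡ 1 mod 109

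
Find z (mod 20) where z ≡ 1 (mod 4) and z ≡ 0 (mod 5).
M = 4 × 5 = 20. M₁ = 5, y₁ ≡ 1 (mod 4). M₂ = 4, y₂ ≡ 4 (mod 5). z = 1×5×1 + 0×4×4 ≡ 5 (mod 20)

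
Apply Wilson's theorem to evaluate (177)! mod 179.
(178)! = (177)! × (178) ≡ -1 (mod 179). So (177)! ≡ -1 × (178)^(-1) ≡ (-1)×(-1) = 1 (mod 179)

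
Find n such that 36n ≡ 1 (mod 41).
Since 41 is prime, by Fermat 36^(-1) ≡ 36^{39} ≡ 8 (mod 41). Verify: 36 × 8 = 288 ≡ 1 (mod 41)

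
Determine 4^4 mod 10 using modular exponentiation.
4^{4} = 256 ≡ 6 mod 10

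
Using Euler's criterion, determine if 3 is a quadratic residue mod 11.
By Euler's criterion: 3^{5} ≡ 1 mod 11. Since this equals 1, 3 is a QR.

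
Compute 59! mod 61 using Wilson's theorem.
(60)! = (59)! × (60) ≡ -1 mod 61. So (59)! ≡ -1 × (60)^(-1) ≡ (-1)×(-1) = 1 mod 61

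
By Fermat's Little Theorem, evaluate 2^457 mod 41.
By Fermat: 2^{40} ≡ 1 (mod 41). 457 ≡ 17 (mod 40). So 2^{457} ≡ 2^{17} ≡ 36 (mod 41)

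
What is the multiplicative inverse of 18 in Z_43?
Since 43 is prime, by Fermat 18^(-1) ≡ 18^{41} ≡ 12 (mod 43). Verify: 18 × 12 = 216 ≡ 1 (mod 43)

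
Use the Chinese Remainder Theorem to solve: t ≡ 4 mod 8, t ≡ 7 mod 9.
M = 8 × 9 = 72. M₁ = 9, y₁ ≡ 1 mod 8. M₂ = 8, y₂ ≡ 8 mod 9. t = 4×9×1 + 7×8×8 ≡ 52 mod 72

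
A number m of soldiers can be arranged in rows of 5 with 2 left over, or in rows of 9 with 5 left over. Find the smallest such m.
M = 5 × 9 = 45. M₁ = 9, y₁ ≡ 4 (mod 5). M₂ = 5, y₂ ≡ 2 (mod 9). m = 2×9×4 + 5×5×2 ≡ 32 (mod 45)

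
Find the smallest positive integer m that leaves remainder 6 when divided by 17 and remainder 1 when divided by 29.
M = 17 × 29 = 493. M₁ = 29, y₁ ≡ 10 mod 17. M₂ = 17, y₂ ≡ 12 mod 29. m = 6×29×10 + 1×17×12 ≡ 465 mod 493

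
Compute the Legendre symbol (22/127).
(22/127) = 22^{63} mod 127 = 1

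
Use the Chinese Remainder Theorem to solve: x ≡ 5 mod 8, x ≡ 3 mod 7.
M = 8 × 7 = 56. M₁ = 7, y₁ ≡ 7 mod 8. M₂ = 8, y₂ ≡ 1 mod 7. x = 5×7×7 + 3×8×1 ≡ 45 mod 56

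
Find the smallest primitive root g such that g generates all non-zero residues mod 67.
g = 2. Powers: [2, 4, 8, 16, 32, 64, 61, 55, 43, ...] generates all 66 non-zero residues.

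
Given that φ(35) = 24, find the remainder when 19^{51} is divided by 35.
By Euler: 19^{24} ≡ 1 mod 35 since gcd(19, 35) = 1. 51 = 2×24 + 3. So 19^{51} ≡ 19^{3} ≡ 34 mod 35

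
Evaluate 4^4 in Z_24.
4^{4} = 256 ≡ 16 mod 24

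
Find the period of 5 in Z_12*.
Powers of 5 mod 12: 5^1≡5, 5^2≡1. So the order of 5 is 2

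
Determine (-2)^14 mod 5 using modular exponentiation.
Using Fermat: (-2)^{4} ≡ 1 (mod 5). 14 ≡ 2 (mod 4). So (-2)^{14} ≡ (-2)^{2} ≡ 4 (mod 5)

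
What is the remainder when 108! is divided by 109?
By Wilson's theorem, (108)! ≡ -1 ≡ 108 (mod 109)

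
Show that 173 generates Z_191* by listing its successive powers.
173^1, 173^2, ..., 173^{190} mod 191: [173, 133, 89, 117, 186, 90, 99, 128, 179, 25, 123, 78, 124, 60, 66, 149, 183, 144, 82, 52, 19, 40, 44, 163, 122, 96, 182, 162, 140, 154, 93, 45, 145, 64, 185, 108, 157, 39, 62, 30, 33, 170, 187, 72, 41, 26, 105, 20, 22, 177, 61, 48, 91, 81, 70, 77, 142, 118, 168, 32, 188, 54, 174, 115, 31, 15, 112, 85, 189, 36, 116, 13, 148, 10, 11, 184, 126, 24, 141, 136, 35, 134, 71, 59, 84, 16, 94, 27, 87, 153, 111, 103, 56, 138, 190, 18, 58, 102, 74, 5, 101, 92, 63, 12, 166, 68, 113, 67, 131, 125, 42, 8, 47, 109, 139, 172, 151, 147, 28, 69, 95, 9, 29, 51, 37, 98, 146, 46, 127, 6, 83, 34, 152, 129, 161, 158, 21, 4, 119, 150, 165, 86, 171, 169, 14, 130, 143, 100, 110, 121, 114, 49, 73, 23, 159, 3, 137, 17, 76, 160, 176, 79, 106, 2, 155, 75, 178, 43, 181, 180, 7, 65, 167, 50, 55, 156, 57, 120, 132, 107, 175, 97, 164, 104, 38, 80, 88, 135, 53, 1]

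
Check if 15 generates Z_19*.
ord_19(15) divides 18. For each prime q|18: 15^{9}≡18, 15^{6}≡11, none ≡ 1. So 15 has order 18 and is a primitive root mod 19.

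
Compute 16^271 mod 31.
Using Fermat: 16^{30} ≡ 1 mod 31. 271 ≡ 1 mod 30. So 16^{271} ≡ 16^{1} ≡ 16 mod 31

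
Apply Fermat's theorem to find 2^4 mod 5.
By Fermat's Little Theorem, 2^{4} ≡ 1 mod 5 since 5 is prime and gcd(2, 5) = 1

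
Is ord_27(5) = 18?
Powers of 5 mod 27: 5^1≡5, 5^2≡25, 5^3≡17, 5^4≡4, 5^5≡20, 5^6≡19, 5^7≡14, 5^8≡16, 5^9≡26, 5^10≡22, 5^11≡2, 5^12≡10, 5^13≡23, 5^14≡7, 5^15≡8, 5^16≡13, 5^17≡11, 5^18≡1. First k with 5^k≡1 is k=18. Yes, ord_27(5) = 18.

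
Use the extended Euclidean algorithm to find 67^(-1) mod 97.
Extended GCD: 67(42) + 97(-29) = 1. So 67^(-1) ≡ 42 mod 97. Verify: 67 × 42 = 2814 ≡ 1 mod 97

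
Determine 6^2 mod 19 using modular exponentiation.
6^{2} = 36 ≡ 17 mod 19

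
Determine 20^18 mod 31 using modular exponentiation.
By repeated squaring mod 31: 20^{1}≡20, 20^{2}≡28, 20^{4}≡9, 20^{8}≡19, 20^{16}≡20. Then 20^{18} = 20^{16+2} ≡ 20 × 28 ≡ 2 mod 31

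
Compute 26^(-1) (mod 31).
Since 31 is prime, by Fermat 26^(-1) ≡ 26^{29} ≡ 6 (mod 31). Verify: 26 × 6 = 156 ≡ 1 (mod 31)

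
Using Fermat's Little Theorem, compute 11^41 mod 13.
By Fermat: 11^{12} ≡ 1 (mod 13). 41 = 3×12 + 5. So 11^{41} ≡ 11^{5} ≡ 7 (mod 13)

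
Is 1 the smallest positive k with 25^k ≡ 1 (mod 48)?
Powers of 25 mod 48: 25^1≡25, 25^2≡1. 25^1≡25≢1, so ord ≠ 1. No, the actual order is 2.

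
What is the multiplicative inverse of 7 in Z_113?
Since 113 is prime, by Fermat 7^(-1) ≡ 7^{111} ≡ 97 (mod 113). Verify: 7 × 97 = 679 ≡ 1 (mod 113)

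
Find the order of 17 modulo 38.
Powers of 17 mod 38: 17^1≡17, 17^2≡23, 17^3≡11, 17^4≡35, 17^5≡25, 17^6≡7, 17^7≡5, 17^8≡9, 17^9≡1. Order = 9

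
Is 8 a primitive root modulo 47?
8^{23} ≡ 1 mod 47 and 23 < 46, so ord_47(8) = 23 ≠ 46 and 8 is not a primitive root.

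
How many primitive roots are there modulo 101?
A prime p has φ(p-1) primitive roots; here φ(100) = 40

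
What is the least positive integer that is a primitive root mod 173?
g = 2. Powers: [2, 4, 8, 16, 32, 64, ...] generates all 172 non-zero residues.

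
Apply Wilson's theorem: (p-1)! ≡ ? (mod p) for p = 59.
By Wilson's theorem, (58)! ≡ -1 ≡ 58 mod 59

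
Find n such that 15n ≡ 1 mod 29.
Since 29 is prime, by Fermat 15^(-1) ≡ 15^{27} ≡ 2 mod 29. Verify: 15 × 2 = 30 ≡ 1 mod 29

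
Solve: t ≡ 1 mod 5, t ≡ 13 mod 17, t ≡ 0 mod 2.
M = 5 × 17 × 2 = 170. M₁ = 34, y₁ ≡ 4 mod 5. M₂ = 10, y₂ ≡ 12 mod 17. M₃ = 85, y₃ ≡ 1 mod 2. t = 1×34×4 + 13×10×12 + 0×85×1 ≡ 166 mod 170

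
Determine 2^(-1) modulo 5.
Since 5 is prime, by Fermat 2^(-1) ≡ 2^{3} ≡ 3 (mod 5). Verify: 2 × 3 = 6 ≡ 1 (mod 5)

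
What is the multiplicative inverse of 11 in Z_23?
Since 23 is prime, by Fermat 11^(-1) ≡ 11^{21} ≡ 21 mod 23. Verify: 11 × 21 = 231 ≡ 1 mod 23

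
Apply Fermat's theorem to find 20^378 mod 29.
By Fermat: 20^{28} ≡ 1 mod 29. 378 ≡ 14 mod 28. So 20^{378} ≡ 20^{14} ≡ 1 mod 29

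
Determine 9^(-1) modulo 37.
Since 37 is prime, by Fermat 9^(-1) ≡ 9^{35} ≡ 33 (mod 37). Verify: 9 × 33 = 297 ≡ 1 (mod 37)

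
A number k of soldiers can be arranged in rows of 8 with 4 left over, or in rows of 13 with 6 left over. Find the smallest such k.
M = 8 × 13 = 104. M₁ = 13, y₁ ≡ 5 mod 8. M₂ = 8, y₂ ≡ 5 mod 13. k = 4×13×5 + 6×8×5 ≡ 84 mod 104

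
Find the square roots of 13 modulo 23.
The square roots of 13 mod 23 are 6 and 17. Verify: 6² = 36 ≡ 13 (mod 23)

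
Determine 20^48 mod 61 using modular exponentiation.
By repeated squaring mod 61: 20^{1}≡20, 20^{2}≡34, 20^{4}≡58, 20^{8}≡9, 20^{16}≡20, 20^{32}≡34. Then 20^{48} = 20^{32+16} ≡ 34 × 20 ≡ 9 mod 61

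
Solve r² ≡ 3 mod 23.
The square roots of 3 mod 23 are 16 and 7. Verify: 16² = 256 ≡ 3 mod 23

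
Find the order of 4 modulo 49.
Powers of 4 mod 49: 4^1≡4, 4^2≡16, 4^3≡15, 4^4≡11, 4^5≡44, 4^6≡29, 4^7≡18, 4^8≡23, 4^9≡43, 4^10≡25, 4^11≡2, 4^12≡8, 4^13≡32, 4^14≡30, 4^15≡22, 4^16≡39, 4^17≡9, 4^18≡36, 4^19≡46, 4^20≡37, 4^21≡1. So the order of 4 is 21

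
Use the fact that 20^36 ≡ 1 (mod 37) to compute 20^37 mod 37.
By Fermat: 20^{36} ≡ 1 (mod 37). So 20^{37} = 20^{36} · 20^{1} ≡ 20^{1} ≡ 20 (mod 37)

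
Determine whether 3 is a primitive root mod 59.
3^{29} ≡ 1 (mod 59) and 29 < 58, so ord_59(3) = 29 ≠ 58 and 3 is not a primitive root.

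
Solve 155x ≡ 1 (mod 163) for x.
Since 163 is prime, by Fermat 155^(-1) ≡ 155^{161} ≡ 61 (mod 163). Verify: 155 × 61 = 9455 ≡ 1 (mod 163)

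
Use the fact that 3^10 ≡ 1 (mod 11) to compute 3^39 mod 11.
By Fermat: 3^{10} ≡ 1 (mod 11). 39 = 3×10 + 9. So 3^{39} ≡ 3^{9} ≡ 4 (mod 11)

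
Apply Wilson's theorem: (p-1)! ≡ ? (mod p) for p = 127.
By Wilson's theorem, (126)! ≡ -1 ≡ 126 mod 127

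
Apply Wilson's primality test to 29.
(28)! mod 29 = 28. Since 28 ≡ -1 (mod 29), 29 is prime.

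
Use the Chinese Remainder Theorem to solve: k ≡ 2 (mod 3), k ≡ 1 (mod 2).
M = 3 × 2 = 6. M₁ = 2, y₁ ≡ 2 (mod 3). M₂ = 3, y₂ ≡ 1 (mod 2). k = 2×2×2 + 1×3×1 ≡ 5 (mod 6)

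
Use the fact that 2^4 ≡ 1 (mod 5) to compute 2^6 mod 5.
By Fermat: 2^{4} ≡ 1 (mod 5). So 2^{6} = 2^{4} · 2^{2} ≡ 2^{2} ≡ 4 (mod 5)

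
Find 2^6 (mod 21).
By repeated squaring (mod 21): 2^{1}≡2, 2^{2}≡4, 2^{4}≡16. Then 2^{6} = 2^{4+2} ≡ 16 × 4 ≡ 1 (mod 21)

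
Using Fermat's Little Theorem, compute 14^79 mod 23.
By Fermat: 14^{22} ≡ 1 mod 23. 79 = 3×22 + 13. So 14^{79} ≡ 14^{13} ≡ 11 mod 23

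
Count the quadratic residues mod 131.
The squaring map on Z_131* is 2-to-1, so there are (130)/2 = 65 QRs.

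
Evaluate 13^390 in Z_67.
Using Fermat: 13^{66} ≡ 1 (mod 67). 390 ≡ 60 (mod 66). So 13^{390} ≡ 13^{60} ≡ 40 (mod 67)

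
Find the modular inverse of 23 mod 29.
Since 29 is prime, by Fermat 23^(-1) ≡ 23^{27} ≡ 24 (mod 29). Verify: 23 × 24 = 552 ≡ 1 (mod 29)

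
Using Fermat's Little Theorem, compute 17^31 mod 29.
By Fermat: 17^{28} ≡ 1 (mod 29). So 17^{31} = 17^{28} · 17^{3} ≡ 17^{3} ≡ 12 (mod 29)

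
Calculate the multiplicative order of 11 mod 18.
Powers of 11 mod 18: 11^1≡11, 11^2≡13, 11^3≡17, 11^4≡7, 11^5≡5, 11^6≡1. So the order of 11 is 6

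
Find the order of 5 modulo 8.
Powers of 5 mod 8: 5^1≡5, 5^2≡1. So the order of 5 is 2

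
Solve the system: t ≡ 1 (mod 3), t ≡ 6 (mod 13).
M = 3 × 13 = 39. M₁ = 13, y₁ ≡ 1 (mod 3). M₂ = 3, y₂ ≡ 9 (mod 13). t = 1×13×1 + 6×3×9 ≡ 19 (mod 39)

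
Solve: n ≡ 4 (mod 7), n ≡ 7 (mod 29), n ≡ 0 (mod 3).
M = 7 × 29 × 3 = 609. M₁ = 87, y₁ ≡ 5 (mod 7). M₂ = 21, y₂ ≡ 18 (mod 29). M₃ = 203, y₃ ≡ 2 (mod 3). n = 4×87×5 + 7×21×18 + 0×203×2 ≡ 123 (mod 609)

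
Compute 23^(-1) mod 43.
Since 43 is prime, by Fermat 23^(-1) ≡ 23^{41} ≡ 15 mod 43. Verify: 23 × 15 = 345 ≡ 1 mod 43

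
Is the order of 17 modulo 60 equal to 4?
Powers of 17 mod 60: 17^1≡17, 17^2≡49, 17^3≡53, 17^4≡1. First k with 17^k≡1 is k=4. Yes, ord_60(17) = 4.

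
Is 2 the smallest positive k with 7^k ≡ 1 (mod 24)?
Powers of 7 mod 24: 7^1≡7, 7^2≡1. First k with 7^k≡1 is k=2. Yes, ord_24(7) = 2.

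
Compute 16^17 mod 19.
By repeated squaring (mod 19): 16^{1}≡16, 16^{2}≡9, 16^{4}≡5, 16^{8}≡6, 16^{16}≡17. Then 16^{17} = 16^{16+1} ≡ 17 × 16 ≡ 6 (mod 19)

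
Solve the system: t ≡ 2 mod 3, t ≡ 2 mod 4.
M = 3 × 4 = 12. M₁ = 4, y₁ ≡ 1 mod 3. M₂ = 3, y₂ ≡ 3 mod 4. t = 2×4×1 + 2×3×3 ≡ 2 mod 12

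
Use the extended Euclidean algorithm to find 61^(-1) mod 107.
Extended GCD: 61(-7) + 107(4) = 1. So 61^(-1) ≡ -7 ≡ 100 mod 107. Verify: 61 × 100 = 6100 ≡ 1 mod 107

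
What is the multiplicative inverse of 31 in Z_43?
Since 43 is prime, by Fermat 31^(-1) ≡ 31^{41} ≡ 25 (mod 43). Verify: 31 × 25 = 775 ≡ 1 (mod 43)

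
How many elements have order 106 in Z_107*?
A prime p has φ(p-1) primitive roots; here φ(106) = 52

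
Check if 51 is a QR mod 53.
By Euler's criterion: 51^{26} ≡ 52 mod 53. Since this equals -1 (≡ 52), 51 is not a QR.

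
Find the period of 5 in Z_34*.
Powers of 5 mod 34: 5^1≡5, 5^2≡25, 5^3≡23, 5^4≡13, 5^5≡31, 5^6≡19, 5^7≡27, 5^8≡33, 5^9≡29, 5^10≡9, 5^11≡11, 5^12≡21, 5^13≡3, 5^14≡15, 5^15≡7, 5^16≡1. Order = 16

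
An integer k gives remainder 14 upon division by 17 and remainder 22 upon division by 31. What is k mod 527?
M = 17 × 31 = 527. M₁ = 31, y₁ ≡ 11 mod 17. M₂ = 17, y₂ ≡ 11 mod 31. k = 14×31×11 + 22×17×11 ≡ 456 mod 527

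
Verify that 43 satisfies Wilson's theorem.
(42)! mod 43 = 42. Since this equals -1 (mod 43), Wilson confirms 43 is prime.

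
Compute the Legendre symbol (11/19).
(11/19) = 11^{9} mod 19 = 1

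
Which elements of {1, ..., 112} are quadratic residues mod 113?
Quadratic residues modulo 113: {1, 2, 4, 7, 8, 9, 11, 13, 14, 15, 16, 18, 22, 25, 26, 28, 30, 31, 32, 36, 41, 44, 49, 50, 51, 52, 53, 56, 57, 60, 61, 62, 63, 64, 69, 72, 77, 81, 82, 83, 85, 87, 88, 91, 95, 97, 98, 99, 100, 102, 104, 105, 106, 109, 111, 112}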